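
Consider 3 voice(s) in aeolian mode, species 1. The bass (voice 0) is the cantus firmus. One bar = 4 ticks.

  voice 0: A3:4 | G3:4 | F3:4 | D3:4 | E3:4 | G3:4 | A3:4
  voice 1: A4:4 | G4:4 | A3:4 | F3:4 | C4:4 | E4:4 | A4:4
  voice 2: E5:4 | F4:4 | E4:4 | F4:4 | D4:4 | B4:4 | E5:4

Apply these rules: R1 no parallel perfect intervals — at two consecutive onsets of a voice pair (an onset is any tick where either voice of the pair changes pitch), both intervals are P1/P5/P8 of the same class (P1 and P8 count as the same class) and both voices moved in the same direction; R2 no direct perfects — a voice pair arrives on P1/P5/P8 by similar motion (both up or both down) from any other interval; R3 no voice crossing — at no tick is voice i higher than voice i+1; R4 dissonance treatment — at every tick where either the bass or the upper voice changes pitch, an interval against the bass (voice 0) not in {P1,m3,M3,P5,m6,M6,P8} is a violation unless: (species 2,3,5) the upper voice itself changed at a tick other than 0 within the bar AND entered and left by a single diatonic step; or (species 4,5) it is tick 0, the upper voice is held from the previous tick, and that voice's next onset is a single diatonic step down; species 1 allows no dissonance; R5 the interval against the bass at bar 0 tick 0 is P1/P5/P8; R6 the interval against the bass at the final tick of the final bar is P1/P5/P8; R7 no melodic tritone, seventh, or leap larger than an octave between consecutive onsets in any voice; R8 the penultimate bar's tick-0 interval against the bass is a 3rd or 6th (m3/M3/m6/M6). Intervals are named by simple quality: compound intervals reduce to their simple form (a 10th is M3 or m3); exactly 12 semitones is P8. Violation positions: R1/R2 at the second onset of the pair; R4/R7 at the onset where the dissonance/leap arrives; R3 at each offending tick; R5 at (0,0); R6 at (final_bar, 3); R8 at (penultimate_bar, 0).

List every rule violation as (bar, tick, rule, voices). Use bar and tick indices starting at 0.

bar 0: v0=A3 v1=A4 v2=E5 downbeat P5
bar 1: v0=G3 v1=G4 v2=F4 downbeat m7
bar 2: v0=F3 v1=A3 v2=E4 downbeat M7
bar 3: v0=D3 v1=F3 v2=F4 downbeat m3
bar 4: v0=E3 v1=C4 v2=D4 downbeat m7
bar 5: v0=G3 v1=E4 v2=B4 downbeat M3
bar 6: v0=A3 v1=A4 v2=E5 downbeat P5
  -> R1 @ bar 1 tick 0 v(0, 1): A3/A4 P8 -> G3/G4 P8 similar
  -> R3 @ bar 1 tick 0 v(1, 2): G4 above F4
  -> R4 @ bar 1 tick 0 v(0, 2): G3/F4 m7 untreated
  -> R7 @ bar 1 tick 0 v(2,): E5->F4 leap 11st
  -> R3 @ bar 1 tick 1 v(1, 2): G4 above F4
  -> R3 @ bar 1 tick 2 v(1, 2): G4 above F4
  -> R3 @ bar 1 tick 3 v(1, 2): G4 above F4
  -> R2 @ bar 2 tick 0 v(1, 2): G4/F4 M2 -> A3/E4 P5 similar
  -> R4 @ bar 2 tick 0 v(0, 2): F3/E4 M7 untreated
  -> R7 @ bar 2 tick 0 v(1,): G4->A3 leap 10st
  -> R4 @ bar 4 tick 0 v(0, 2): E3/D4 m7 untreated
  -> R2 @ bar 5 tick 0 v(1, 2): C4/D4 M2 -> E4/B4 P5 similar
  -> R1 @ bar 6 tick 0 v(1, 2): E4/B4 P5 -> A4/E5 P5 similar
  -> R2 @ bar 6 tick 0 v(0, 1): G3/E4 M6 -> A3/A4 P8 similar
  -> R2 @ bar 6 tick 0 v(0, 2): G3/B4 M3 -> A3/E5 P5 similar

(1, 0, R1, (0, 1))
(1, 0, R3, (1, 2))
(1, 0, R4, (0, 2))
(1, 0, R7, (2,))
(1, 1, R3, (1, 2))
(1, 2, R3, (1, 2))
(1, 3, R3, (1, 2))
(2, 0, R2, (1, 2))
(2, 0, R4, (0, 2))
(2, 0, R7, (1,))
(4, 0, R4, (0, 2))
(5, 0, R2, (1, 2))
(6, 0, R1, (1, 2))
(6, 0, R2, (0, 1))
(6, 0, R2, (0, 2))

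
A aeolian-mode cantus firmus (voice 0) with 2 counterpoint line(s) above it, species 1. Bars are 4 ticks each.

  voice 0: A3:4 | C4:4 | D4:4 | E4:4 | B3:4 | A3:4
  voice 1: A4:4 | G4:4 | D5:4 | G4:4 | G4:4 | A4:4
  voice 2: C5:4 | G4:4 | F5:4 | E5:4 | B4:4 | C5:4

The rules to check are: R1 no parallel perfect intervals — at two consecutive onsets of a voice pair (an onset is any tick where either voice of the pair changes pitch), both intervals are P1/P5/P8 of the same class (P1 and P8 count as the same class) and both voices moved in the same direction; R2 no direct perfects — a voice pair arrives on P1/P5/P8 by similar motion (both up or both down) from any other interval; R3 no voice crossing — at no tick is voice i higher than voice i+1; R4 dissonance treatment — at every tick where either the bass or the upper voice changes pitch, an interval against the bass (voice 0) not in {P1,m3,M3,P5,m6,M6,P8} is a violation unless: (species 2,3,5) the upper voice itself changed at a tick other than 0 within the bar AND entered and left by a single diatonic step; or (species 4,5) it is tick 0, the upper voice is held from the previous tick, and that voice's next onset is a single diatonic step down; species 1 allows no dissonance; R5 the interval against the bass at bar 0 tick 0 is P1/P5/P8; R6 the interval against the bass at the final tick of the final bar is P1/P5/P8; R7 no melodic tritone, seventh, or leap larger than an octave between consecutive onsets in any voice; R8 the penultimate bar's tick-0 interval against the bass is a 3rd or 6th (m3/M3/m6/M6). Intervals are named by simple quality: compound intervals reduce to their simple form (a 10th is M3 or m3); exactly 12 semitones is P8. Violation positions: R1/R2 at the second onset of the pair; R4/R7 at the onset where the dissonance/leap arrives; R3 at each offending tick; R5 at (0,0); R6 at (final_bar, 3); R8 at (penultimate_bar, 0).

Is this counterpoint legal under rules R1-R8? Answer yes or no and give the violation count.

bar 0: v0=A3 v1=A4 v2=C5 (m3)
bar 1: v0=C4 v1=G4 v2=G4 (P5)
bar 2: v0=D4 v1=D5 v2=F5 (m3)
bar 3: v0=E4 v1=G4 v2=E5 (P8)
bar 4: v0=B3 v1=G4 v2=B4 (P8)
bar 5: v0=A3 v1=A4 v2=C5 (m3)
  R5 @ bar0.0: opens on m3
  R2 @ bar1.0: A4/C5 m3 -> G4/G4 P1 similar
  R2 @ bar2.0: C4/G4 P5 -> D4/D5 P8 similar
  R7 @ bar2.0: G4->F5 leap 10st
  R1 @ bar4.0: E4/E5 P8 -> B3/B4 P8 similar
  R8 @ bar4.0: penult P8 not 3rd/6th
  R6 @ bar5.3: closes on m3

No (7 violations)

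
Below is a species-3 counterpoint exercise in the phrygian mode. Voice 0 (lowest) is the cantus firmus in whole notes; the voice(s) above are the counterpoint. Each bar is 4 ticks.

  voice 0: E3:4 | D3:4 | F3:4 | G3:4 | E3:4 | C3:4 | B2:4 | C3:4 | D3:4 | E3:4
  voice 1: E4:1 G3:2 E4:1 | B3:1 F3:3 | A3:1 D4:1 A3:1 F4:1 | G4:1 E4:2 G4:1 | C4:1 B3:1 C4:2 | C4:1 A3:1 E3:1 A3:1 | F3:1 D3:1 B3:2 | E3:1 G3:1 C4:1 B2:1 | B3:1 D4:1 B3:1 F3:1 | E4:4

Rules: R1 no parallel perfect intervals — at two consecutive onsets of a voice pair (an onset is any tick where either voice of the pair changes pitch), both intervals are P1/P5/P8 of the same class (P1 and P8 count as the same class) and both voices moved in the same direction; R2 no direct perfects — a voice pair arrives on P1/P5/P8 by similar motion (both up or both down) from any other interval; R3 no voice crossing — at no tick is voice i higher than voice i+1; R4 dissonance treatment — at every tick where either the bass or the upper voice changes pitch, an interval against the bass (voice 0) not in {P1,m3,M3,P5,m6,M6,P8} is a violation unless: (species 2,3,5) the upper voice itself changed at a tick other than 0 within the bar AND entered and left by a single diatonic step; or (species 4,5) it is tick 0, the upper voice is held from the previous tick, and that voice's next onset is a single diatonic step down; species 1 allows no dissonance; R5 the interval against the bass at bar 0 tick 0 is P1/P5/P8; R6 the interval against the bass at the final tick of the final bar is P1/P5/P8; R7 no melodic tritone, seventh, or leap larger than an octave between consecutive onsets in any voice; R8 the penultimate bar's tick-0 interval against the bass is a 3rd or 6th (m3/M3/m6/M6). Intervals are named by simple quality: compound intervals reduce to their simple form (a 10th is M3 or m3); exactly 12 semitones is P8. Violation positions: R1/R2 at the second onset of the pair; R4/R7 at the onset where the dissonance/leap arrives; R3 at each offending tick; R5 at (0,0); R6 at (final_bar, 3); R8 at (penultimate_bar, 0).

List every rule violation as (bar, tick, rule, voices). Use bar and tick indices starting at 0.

(1, 1, R7, (1,))
(3, 0, R1, (0, 1))
(6, 0, R4, (0, 1))
(7, 3, R3, (0, 1))
(7, 3, R4, (0, 1))
(7, 3, R7, (1,))
(8, 3, R7, (1,))
(9, 0, R2, (0, 1))
(9, 0, R7, (1,))

bar 0: v0=E3 v1=E4 downbeat P8
bar 1: v0=D3 v1=B3 downbeat M6
bar 2: v0=F3 v1=A3 downbeat M3
bar 3: v0=G3 v1=G4 downbeat P8
bar 4: v0=E3 v1=C4 downbeat m6
bar 5: v0=C3 v1=C4 downbeat P8
bar 6: v0=B2 v1=F3 downbeat TT
bar 7: v0=C3 v1=E3 downbeat M3
bar 8: v0=D3 v1=B3 downbeat M6
bar 9: v0=E3 v1=E4 downbeat P8
  -> R7 @ bar 1 tick 1 v(1,): B3->F3 leap 6st
  -> R1 @ bar 3 tick 0 v(0, 1): F3/F4 P8 -> G3/G4 P8 similar
  -> R4 @ bar 6 tick 0 v(0, 1): B2/F3 TT untreated
  -> R3 @ bar 7 tick 3 v(0, 1): C3 above B2
  -> R4 @ bar 7 tick 3 v(0, 1): C3/B2 m2 untreated
  -> R7 @ bar 7 tick 3 v(1,): C4->B2 leap 13st
  -> R7 @ bar 8 tick 3 v(1,): B3->F3 leap 6st
  -> R2 @ bar 9 tick 0 v(0, 1): D3/F3 m3 -> E3/E4 P8 similar
  -> R7 @ bar 9 tick 0 v(1,): F3->E4 leap 11st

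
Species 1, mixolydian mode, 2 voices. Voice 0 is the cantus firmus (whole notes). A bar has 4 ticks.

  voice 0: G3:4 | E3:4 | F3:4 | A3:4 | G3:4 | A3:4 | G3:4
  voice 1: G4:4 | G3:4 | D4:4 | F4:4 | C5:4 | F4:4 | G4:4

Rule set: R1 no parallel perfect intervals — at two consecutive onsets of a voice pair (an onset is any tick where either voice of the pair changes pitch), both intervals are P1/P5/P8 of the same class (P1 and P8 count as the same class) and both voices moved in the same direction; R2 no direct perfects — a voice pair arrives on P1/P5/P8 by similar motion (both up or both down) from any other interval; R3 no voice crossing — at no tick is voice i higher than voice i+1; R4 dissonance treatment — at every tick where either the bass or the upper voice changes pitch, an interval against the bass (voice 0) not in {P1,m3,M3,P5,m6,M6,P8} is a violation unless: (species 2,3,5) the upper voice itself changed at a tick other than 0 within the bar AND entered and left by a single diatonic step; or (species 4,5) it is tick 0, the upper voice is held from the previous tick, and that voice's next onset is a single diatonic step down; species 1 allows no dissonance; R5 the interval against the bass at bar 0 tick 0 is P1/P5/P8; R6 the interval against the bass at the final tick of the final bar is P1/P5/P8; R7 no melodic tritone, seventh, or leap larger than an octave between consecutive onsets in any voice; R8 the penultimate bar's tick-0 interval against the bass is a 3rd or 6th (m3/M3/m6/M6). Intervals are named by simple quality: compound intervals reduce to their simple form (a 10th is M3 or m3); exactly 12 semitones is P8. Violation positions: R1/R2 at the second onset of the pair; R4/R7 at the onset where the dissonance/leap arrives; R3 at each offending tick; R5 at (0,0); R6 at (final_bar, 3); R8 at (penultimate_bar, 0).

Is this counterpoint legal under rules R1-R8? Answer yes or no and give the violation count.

bar 0: v0=G3 v1=G4 (P8)
bar 1: v0=E3 v1=G3 (m3)
bar 2: v0=F3 v1=D4 (M6)
bar 3: v0=A3 v1=F4 (m6)
bar 4: v0=G3 v1=C5 (P4)
bar 5: v0=A3 v1=F4 (m6)
bar 6: v0=G3 v1=G4 (P8)
  R4 @ bar4.0: G3/C5 P4 untreated

No (1 violations)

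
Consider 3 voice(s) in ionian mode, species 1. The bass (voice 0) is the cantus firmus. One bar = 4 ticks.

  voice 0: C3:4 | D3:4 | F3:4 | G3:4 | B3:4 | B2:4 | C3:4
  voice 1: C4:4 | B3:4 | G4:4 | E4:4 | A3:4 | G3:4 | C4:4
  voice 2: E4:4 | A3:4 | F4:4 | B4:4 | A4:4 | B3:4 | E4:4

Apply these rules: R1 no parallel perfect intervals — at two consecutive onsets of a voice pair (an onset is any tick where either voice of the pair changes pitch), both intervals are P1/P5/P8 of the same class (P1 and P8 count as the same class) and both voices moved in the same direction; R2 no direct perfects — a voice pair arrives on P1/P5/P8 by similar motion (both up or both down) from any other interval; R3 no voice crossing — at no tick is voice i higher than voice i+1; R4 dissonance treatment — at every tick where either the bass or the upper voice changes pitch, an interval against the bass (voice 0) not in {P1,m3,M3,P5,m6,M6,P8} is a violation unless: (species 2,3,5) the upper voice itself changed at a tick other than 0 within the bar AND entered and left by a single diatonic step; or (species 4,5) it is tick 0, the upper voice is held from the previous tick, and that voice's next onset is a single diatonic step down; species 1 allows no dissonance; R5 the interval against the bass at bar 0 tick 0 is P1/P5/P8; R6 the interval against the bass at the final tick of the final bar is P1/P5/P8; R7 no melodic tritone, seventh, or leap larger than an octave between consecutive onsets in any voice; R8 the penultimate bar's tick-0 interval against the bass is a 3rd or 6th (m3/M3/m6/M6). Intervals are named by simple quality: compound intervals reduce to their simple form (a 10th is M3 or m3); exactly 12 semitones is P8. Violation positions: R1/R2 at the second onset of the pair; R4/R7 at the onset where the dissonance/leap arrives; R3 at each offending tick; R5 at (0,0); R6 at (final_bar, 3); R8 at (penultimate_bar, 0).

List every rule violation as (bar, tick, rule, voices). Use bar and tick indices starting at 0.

(0, 0, R5, (0, 2))
(1, 0, R3, (1, 2))
(1, 1, R3, (1, 2))
(1, 2, R3, (1, 2))
(1, 3, R3, (1, 2))
(2, 0, R2, (0, 2))
(2, 0, R3, (1, 2))
(2, 0, R4, (0, 1))
(2, 1, R3, (1, 2))
(2, 2, R3, (1, 2))
(2, 3, R3, (1, 2))
(3, 0, R7, (2,))
(4, 0, R2, (1, 2))
(4, 0, R3, (0, 1))
(4, 0, R4, (0, 1))
(4, 0, R4, (0, 2))
(4, 1, R3, (0, 1))
(4, 2, R3, (0, 1))
(4, 3, R3, (0, 1))
(5, 0, R2, (0, 2))
(5, 0, R7, (2,))
(5, 0, R8, (0, 2))
(6, 0, R2, (0, 1))
(6, 3, R6, (0, 2))

bar 0: v0=C3 v1=C4 v2=E4 downbeat M3
bar 1: v0=D3 v1=B3 v2=A3 downbeat P5
bar 2: v0=F3 v1=G4 v2=F4 downbeat P8
bar 3: v0=G3 v1=E4 v2=B4 downbeat M3
bar 4: v0=B3 v1=A3 v2=A4 downbeat m7
bar 5: v0=B2 v1=G3 v2=B3 downbeat P8
bar 6: v0=C3 v1=C4 v2=E4 downbeat M3
  -> R5 @ bar 0 tick 0 v(0, 2): opens on M3
  -> R3 @ bar 1 tick 0 v(1, 2): B3 above A3
  -> R3 @ bar 1 tick 1 v(1, 2): B3 above A3
  -> R3 @ bar 1 tick 2 v(1, 2): B3 above A3
  -> R3 @ bar 1 tick 3 v(1, 2): B3 above A3
  -> R2 @ bar 2 tick 0 v(0, 2): D3/A3 P5 -> F3/F4 P8 similar
  -> R3 @ bar 2 tick 0 v(1, 2): G4 above F4
  -> R4 @ bar 2 tick 0 v(0, 1): F3/G4 M2 untreated
  -> R3 @ bar 2 tick 1 v(1, 2): G4 above F4
  -> R3 @ bar 2 tick 2 v(1, 2): G4 above F4
  -> R3 @ bar 2 tick 3 v(1, 2): G4 above F4
  -> R7 @ bar 3 tick 0 v(2,): F4->B4 leap 6st
  -> R2 @ bar 4 tick 0 v(1, 2): E4/B4 P5 -> A3/A4 P8 similar
  -> R3 @ bar 4 tick 0 v(0, 1): B3 above A3
  -> R4 @ bar 4 tick 0 v(0, 1): B3/A3 M2 untreated
  -> R4 @ bar 4 tick 0 v(0, 2): B3/A4 m7 untreated
  -> R3 @ bar 4 tick 1 v(0, 1): B3 above A3
  -> R3 @ bar 4 tick 2 v(0, 1): B3 above A3
  -> R3 @ bar 4 tick 3 v(0, 1): B3 above A3
  -> R2 @ bar 5 tick 0 v(0, 2): B3/A4 m7 -> B2/B3 P8 similar
  -> R7 @ bar 5 tick 0 v(2,): A4->B3 leap 10st
  -> R8 @ bar 5 tick 0 v(0, 2): penult P8 not 3rd/6th
  -> R2 @ bar 6 tick 0 v(0, 1): B2/G3 m6 -> C3/C4 P8 similar
  -> R6 @ bar 6 tick 3 v(0, 2): closes on M3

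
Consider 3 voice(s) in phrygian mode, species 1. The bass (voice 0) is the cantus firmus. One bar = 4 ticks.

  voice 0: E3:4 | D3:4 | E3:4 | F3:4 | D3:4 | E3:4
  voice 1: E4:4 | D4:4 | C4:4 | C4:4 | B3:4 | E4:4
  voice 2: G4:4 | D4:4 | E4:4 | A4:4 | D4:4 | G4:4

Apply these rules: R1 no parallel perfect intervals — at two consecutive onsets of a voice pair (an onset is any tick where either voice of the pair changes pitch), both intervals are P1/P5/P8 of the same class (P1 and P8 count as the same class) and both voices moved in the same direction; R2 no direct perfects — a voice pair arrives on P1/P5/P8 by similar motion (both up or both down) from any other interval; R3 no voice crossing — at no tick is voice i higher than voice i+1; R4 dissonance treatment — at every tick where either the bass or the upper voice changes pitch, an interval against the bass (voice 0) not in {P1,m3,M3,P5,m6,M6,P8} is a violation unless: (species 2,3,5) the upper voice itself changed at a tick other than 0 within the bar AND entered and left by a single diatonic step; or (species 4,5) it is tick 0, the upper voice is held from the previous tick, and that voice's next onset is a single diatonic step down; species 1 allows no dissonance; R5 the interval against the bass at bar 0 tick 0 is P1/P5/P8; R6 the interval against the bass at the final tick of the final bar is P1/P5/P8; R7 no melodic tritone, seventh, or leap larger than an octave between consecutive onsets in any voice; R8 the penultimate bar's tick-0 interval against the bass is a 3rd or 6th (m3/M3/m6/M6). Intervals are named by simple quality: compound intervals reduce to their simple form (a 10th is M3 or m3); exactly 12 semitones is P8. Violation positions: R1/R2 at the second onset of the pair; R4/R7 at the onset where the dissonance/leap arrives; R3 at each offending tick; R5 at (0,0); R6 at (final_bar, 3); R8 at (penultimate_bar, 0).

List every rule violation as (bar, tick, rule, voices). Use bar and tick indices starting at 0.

(0, 0, R5, (0, 2))
(1, 0, R1, (0, 1))
(1, 0, R2, (0, 2))
(1, 0, R2, (1, 2))
(2, 0, R1, (0, 2))
(4, 0, R2, (0, 2))
(4, 0, R8, (0, 2))
(5, 0, R2, (0, 1))
(5, 3, R6, (0, 2))

bar 0: v0=E3 v1=E4 v2=G4 downbeat m3
bar 1: v0=D3 v1=D4 v2=D4 downbeat P8
bar 2: v0=E3 v1=C4 v2=E4 downbeat P8
bar 3: v0=F3 v1=C4 v2=A4 downbeat M3
bar 4: v0=D3 v1=B3 v2=D4 downbeat P8
bar 5: v0=E3 v1=E4 v2=G4 downbeat m3
  -> R5 @ bar 0 tick 0 v(0, 2): opens on m3
  -> R1 @ bar 1 tick 0 v(0, 1): E3/E4 P8 -> D3/D4 P8 similar
  -> R2 @ bar 1 tick 0 v(0, 2): E3/G4 m3 -> D3/D4 P8 similar
  -> R2 @ bar 1 tick 0 v(1, 2): E4/G4 m3 -> D4/D4 P1 similar
  -> R1 @ bar 2 tick 0 v(0, 2): D3/D4 P8 -> E3/E4 P8 similar
  -> R2 @ bar 4 tick 0 v(0, 2): F3/A4 M3 -> D3/D4 P8 similar
  -> R8 @ bar 4 tick 0 v(0, 2): penult P8 not 3rd/6th
  -> R2 @ bar 5 tick 0 v(0, 1): D3/B3 M6 -> E3/E4 P8 similar
  -> R6 @ bar 5 tick 3 v(0, 2): closes on m3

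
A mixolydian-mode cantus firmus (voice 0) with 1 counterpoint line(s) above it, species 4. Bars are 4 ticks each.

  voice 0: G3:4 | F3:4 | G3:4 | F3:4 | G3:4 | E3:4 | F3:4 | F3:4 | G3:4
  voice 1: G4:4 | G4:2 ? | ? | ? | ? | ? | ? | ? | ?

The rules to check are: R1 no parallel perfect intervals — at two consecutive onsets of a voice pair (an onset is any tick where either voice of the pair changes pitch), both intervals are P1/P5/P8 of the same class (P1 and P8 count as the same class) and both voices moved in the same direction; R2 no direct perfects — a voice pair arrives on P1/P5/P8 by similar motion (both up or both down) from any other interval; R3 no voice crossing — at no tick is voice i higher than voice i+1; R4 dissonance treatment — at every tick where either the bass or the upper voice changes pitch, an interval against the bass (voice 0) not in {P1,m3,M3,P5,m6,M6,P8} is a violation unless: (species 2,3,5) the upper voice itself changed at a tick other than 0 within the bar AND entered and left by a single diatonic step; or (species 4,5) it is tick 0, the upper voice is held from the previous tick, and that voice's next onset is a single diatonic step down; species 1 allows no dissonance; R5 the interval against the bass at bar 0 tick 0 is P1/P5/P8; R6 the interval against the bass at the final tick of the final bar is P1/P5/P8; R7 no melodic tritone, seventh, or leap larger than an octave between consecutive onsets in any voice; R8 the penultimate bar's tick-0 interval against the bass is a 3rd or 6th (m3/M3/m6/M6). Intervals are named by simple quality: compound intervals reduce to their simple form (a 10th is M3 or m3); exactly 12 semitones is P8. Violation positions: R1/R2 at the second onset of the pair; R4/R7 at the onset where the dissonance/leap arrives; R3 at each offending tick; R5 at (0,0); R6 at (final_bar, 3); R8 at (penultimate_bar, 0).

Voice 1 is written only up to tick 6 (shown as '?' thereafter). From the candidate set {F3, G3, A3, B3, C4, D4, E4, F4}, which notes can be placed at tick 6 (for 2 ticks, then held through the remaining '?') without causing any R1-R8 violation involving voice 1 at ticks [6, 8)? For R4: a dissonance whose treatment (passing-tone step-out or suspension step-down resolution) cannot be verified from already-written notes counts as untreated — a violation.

{C4, D4, F4}

F3: violates R7
G3: violates R4
A3: violates R7
B3: violates R4
C4: legal
D4: legal
E4: violates R4
F4: legal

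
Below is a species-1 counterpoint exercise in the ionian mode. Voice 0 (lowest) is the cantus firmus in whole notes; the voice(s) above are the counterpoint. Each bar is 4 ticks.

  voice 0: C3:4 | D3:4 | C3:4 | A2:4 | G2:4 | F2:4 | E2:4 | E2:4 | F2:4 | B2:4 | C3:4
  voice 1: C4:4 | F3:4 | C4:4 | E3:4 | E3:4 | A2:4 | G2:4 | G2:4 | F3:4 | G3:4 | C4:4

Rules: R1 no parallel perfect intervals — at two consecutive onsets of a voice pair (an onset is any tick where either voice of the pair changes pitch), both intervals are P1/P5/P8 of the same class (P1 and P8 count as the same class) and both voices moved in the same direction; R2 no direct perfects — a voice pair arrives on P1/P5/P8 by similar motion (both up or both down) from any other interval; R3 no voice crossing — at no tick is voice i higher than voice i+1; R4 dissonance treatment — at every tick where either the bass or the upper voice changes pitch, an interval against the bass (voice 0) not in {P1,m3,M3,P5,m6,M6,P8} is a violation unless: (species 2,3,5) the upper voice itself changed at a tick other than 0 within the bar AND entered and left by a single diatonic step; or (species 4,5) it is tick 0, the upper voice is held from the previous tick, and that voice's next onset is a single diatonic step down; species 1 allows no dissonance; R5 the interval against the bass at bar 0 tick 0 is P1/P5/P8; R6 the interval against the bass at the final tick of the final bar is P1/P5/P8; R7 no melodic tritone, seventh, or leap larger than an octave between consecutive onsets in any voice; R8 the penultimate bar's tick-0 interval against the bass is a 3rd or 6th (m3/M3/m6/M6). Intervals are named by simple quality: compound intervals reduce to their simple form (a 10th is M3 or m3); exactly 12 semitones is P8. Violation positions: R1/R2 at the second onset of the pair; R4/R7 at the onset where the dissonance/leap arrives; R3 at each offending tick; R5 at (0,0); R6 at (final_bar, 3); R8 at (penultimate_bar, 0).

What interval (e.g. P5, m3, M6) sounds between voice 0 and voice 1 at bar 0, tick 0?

P8

voice 0=C3 voice 1=C4 -> P8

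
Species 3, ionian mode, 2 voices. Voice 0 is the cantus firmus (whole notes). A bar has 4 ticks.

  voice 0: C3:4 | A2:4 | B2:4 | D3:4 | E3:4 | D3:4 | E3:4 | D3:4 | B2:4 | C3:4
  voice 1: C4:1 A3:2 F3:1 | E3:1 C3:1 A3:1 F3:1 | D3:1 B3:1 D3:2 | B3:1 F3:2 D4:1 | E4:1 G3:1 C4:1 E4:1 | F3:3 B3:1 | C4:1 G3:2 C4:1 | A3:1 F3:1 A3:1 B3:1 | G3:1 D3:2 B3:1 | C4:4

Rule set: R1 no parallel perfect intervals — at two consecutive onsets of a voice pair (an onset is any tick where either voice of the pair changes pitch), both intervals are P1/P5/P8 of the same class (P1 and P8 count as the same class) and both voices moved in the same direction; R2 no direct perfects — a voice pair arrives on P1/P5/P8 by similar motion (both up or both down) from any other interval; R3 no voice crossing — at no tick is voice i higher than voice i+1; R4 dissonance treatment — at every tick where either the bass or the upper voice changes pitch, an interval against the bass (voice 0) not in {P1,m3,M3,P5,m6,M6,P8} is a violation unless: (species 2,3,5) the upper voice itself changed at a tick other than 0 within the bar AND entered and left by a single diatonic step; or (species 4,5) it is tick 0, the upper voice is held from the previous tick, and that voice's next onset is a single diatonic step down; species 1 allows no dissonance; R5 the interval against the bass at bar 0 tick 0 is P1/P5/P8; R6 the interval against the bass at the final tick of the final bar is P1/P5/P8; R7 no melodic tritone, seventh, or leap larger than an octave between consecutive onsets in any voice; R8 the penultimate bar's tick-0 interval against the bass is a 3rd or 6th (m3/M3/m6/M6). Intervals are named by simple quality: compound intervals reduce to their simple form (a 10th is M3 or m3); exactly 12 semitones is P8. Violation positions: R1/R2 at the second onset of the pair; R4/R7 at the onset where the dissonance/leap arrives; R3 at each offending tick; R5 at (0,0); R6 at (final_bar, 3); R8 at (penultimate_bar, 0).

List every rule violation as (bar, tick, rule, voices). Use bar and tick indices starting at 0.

bar 0: v0=C3 v1=C4 downbeat P8
bar 1: v0=A2 v1=E3 downbeat P5
bar 2: v0=B2 v1=D3 downbeat m3
bar 3: v0=D3 v1=B3 downbeat M6
bar 4: v0=E3 v1=E4 downbeat P8
bar 5: v0=D3 v1=F3 downbeat m3
bar 6: v0=E3 v1=C4 downbeat m6
bar 7: v0=D3 v1=A3 downbeat P5
bar 8: v0=B2 v1=G3 downbeat m6
bar 9: v0=C3 v1=C4 downbeat P8
  -> R4 @ bar 0 tick 3 v(0, 1): C3/F3 P4 untreated
  -> R2 @ bar 1 tick 0 v(0, 1): C3/F3 P4 -> A2/E3 P5 similar
  -> R7 @ bar 3 tick 1 v(1,): B3->F3 leap 6st
  -> R1 @ bar 4 tick 0 v(0, 1): D3/D4 P8 -> E3/E4 P8 similar
  -> R7 @ bar 5 tick 0 v(1,): E4->F3 leap 11st
  -> R7 @ bar 5 tick 3 v(1,): F3->B3 leap 6st
  -> R2 @ bar 7 tick 0 v(0, 1): E3/C4 m6 -> D3/A3 P5 similar
  -> R1 @ bar 9 tick 0 v(0, 1): B2/B3 P8 -> C3/C4 P8 similar

(0, 3, R4, (0, 1))
(1, 0, R2, (0, 1))
(3, 1, R7, (1,))
(4, 0, R1, (0, 1))
(5, 0, R7, (1,))
(5, 3, R7, (1,))
(7, 0, R2, (0, 1))
(9, 0, R1, (0, 1))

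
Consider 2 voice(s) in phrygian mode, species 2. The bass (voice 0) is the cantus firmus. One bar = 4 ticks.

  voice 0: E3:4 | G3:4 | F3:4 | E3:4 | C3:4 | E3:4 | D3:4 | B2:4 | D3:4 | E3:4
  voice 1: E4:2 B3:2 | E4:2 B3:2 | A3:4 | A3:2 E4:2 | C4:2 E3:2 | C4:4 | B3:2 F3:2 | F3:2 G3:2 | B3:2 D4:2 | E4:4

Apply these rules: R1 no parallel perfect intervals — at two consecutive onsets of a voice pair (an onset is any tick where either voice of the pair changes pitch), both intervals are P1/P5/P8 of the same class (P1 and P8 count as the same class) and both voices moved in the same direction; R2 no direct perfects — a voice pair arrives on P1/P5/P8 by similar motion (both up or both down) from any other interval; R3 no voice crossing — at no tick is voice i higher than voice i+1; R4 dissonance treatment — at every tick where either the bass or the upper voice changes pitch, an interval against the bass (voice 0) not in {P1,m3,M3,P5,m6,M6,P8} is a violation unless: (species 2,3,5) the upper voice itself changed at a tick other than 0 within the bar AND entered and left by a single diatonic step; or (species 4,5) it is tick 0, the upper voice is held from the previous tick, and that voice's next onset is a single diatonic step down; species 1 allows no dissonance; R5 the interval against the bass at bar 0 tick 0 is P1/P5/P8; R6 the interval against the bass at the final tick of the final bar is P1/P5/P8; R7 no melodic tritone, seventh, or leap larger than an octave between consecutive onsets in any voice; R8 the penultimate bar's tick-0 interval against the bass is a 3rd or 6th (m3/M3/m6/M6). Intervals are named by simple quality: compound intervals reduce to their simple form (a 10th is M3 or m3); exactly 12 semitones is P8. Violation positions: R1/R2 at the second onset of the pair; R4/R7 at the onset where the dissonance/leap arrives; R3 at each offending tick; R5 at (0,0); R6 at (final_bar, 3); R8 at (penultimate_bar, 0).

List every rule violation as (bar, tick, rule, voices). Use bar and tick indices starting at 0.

bar 0: v0=E3 v1=E4 downbeat P8
bar 1: v0=G3 v1=E4 downbeat M6
bar 2: v0=F3 v1=A3 downbeat M3
bar 3: v0=E3 v1=A3 downbeat P4
bar 4: v0=C3 v1=C4 downbeat P8
bar 5: v0=E3 v1=C4 downbeat m6
bar 6: v0=D3 v1=B3 downbeat M6
bar 7: v0=B2 v1=F3 downbeat TT
bar 8: v0=D3 v1=B3 downbeat M6
bar 9: v0=E3 v1=E4 downbeat P8
  -> R4 @ bar 3 tick 0 v(0, 1): E3/A3 P4 untreated
  -> R1 @ bar 4 tick 0 v(0, 1): E3/E4 P8 -> C3/C4 P8 similar
  -> R7 @ bar 6 tick 2 v(1,): B3->F3 leap 6st
  -> R4 @ bar 7 tick 0 v(0, 1): B2/F3 TT untreated
  -> R1 @ bar 9 tick 0 v(0, 1): D3/D4 P8 -> E3/E4 P8 similar

(3, 0, R4, (0, 1))
(4, 0, R1, (0, 1))
(6, 2, R7, (1,))
(7, 0, R4, (0, 1))
(9, 0, R1, (0, 1))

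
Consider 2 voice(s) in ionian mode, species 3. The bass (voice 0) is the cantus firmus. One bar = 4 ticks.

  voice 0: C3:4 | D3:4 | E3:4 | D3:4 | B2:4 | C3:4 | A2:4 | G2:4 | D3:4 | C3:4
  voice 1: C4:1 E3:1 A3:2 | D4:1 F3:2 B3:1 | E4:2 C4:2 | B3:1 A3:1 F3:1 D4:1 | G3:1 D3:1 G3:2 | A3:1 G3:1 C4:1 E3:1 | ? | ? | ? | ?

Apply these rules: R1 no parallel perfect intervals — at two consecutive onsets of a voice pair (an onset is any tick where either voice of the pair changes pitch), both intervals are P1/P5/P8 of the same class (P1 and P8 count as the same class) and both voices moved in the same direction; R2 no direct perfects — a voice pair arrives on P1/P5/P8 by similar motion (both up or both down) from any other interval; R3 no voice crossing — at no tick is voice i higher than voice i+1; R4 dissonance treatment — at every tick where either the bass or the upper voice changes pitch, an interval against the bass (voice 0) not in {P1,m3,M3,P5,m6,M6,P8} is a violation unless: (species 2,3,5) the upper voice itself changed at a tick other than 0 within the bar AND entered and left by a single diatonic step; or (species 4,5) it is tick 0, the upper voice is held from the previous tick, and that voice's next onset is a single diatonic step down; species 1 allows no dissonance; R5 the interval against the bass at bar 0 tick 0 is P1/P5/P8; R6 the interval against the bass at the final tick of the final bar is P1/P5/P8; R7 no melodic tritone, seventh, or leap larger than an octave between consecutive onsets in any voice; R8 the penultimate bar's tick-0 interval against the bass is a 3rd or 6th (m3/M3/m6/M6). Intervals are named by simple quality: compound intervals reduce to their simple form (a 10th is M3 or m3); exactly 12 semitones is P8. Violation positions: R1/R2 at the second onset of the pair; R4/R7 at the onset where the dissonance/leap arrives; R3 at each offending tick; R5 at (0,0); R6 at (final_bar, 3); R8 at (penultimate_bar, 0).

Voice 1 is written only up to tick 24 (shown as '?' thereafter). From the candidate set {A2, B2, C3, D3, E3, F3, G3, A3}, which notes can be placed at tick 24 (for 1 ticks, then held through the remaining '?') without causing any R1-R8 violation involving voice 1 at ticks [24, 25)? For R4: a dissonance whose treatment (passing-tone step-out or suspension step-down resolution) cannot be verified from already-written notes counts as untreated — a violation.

A2: violates R2
B2: violates R4
C3: legal
D3: violates R4
E3: legal
F3: legal
G3: violates R4
A3: legal

{A3, C3, E3, F3}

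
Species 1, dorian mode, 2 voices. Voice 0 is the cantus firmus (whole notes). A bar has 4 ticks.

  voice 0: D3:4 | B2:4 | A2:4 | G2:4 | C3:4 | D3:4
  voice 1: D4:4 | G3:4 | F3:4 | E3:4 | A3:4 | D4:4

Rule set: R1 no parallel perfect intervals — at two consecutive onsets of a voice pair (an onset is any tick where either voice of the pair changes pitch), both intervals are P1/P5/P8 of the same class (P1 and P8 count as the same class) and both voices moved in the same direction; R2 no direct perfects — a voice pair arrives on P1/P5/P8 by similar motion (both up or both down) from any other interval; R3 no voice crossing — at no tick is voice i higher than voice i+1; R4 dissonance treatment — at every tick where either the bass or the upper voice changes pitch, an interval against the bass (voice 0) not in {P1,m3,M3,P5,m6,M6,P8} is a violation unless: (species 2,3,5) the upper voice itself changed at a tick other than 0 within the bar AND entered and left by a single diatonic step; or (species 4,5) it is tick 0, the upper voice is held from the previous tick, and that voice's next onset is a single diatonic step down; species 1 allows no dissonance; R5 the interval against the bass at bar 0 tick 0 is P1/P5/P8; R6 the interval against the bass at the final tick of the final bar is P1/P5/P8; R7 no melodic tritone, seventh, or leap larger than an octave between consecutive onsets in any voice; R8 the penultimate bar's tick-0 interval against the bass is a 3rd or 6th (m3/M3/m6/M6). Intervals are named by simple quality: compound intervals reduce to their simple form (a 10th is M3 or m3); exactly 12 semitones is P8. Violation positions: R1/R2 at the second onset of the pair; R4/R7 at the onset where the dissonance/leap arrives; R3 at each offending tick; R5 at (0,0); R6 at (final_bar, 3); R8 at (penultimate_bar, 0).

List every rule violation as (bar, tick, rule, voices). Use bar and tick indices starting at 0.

(5, 0, R2, (0, 1))

bar 0: v0=D3 v1=D4 downbeat P8
bar 1: v0=B2 v1=G3 downbeat m6
bar 2: v0=A2 v1=F3 downbeat m6
bar 3: v0=G2 v1=E3 downbeat M6
bar 4: v0=C3 v1=A3 downbeat M6
bar 5: v0=D3 v1=D4 downbeat P8
  -> R2 @ bar 5 tick 0 v(0, 1): C3/A3 M6 -> D3/D4 P8 similar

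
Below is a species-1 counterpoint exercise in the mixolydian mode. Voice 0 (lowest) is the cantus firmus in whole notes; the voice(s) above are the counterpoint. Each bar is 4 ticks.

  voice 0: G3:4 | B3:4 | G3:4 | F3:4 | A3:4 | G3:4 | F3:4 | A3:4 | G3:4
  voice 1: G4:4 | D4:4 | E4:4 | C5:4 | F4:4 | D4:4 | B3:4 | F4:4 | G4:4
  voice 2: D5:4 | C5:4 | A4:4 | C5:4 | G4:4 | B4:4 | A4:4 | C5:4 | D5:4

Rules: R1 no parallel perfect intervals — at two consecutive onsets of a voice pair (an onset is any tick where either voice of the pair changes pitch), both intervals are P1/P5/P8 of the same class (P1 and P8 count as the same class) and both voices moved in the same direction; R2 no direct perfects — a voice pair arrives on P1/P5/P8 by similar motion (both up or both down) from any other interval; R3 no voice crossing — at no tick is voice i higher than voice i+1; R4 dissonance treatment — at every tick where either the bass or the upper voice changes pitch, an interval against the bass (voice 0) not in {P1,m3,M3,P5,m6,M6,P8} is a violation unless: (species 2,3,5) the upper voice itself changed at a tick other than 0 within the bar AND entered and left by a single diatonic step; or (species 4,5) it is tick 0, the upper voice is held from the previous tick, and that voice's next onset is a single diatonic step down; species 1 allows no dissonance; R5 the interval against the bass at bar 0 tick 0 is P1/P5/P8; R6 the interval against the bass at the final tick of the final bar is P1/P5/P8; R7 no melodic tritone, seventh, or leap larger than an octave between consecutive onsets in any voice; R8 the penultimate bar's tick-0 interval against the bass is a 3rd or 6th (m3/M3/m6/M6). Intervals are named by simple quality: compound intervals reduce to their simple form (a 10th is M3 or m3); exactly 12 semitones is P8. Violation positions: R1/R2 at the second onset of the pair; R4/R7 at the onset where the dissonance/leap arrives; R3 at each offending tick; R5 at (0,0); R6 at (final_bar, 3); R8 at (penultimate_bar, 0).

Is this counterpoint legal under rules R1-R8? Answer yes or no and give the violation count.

No (9 violations)

bar 0: v0=G3 v1=G4 v2=D5 (P5)
bar 1: v0=B3 v1=D4 v2=C5 (m2)
bar 2: v0=G3 v1=E4 v2=A4 (M2)
bar 3: v0=F3 v1=C5 v2=C5 (P5)
bar 4: v0=A3 v1=F4 v2=G4 (m7)
bar 5: v0=G3 v1=D4 v2=B4 (M3)
bar 6: v0=F3 v1=B3 v2=A4 (M3)
bar 7: v0=A3 v1=F4 v2=C5 (m3)
bar 8: v0=G3 v1=G4 v2=D5 (P5)
  R4 @ bar1.0: B3/C5 m2 untreated
  R4 @ bar2.0: G3/A4 M2 untreated
  R2 @ bar3.0: E4/A4 P4 -> C5/C5 P1 similar
  R4 @ bar4.0: A3/G4 m7 untreated
  R2 @ bar5.0: A3/F4 m6 -> G3/D4 P5 similar
  R4 @ bar6.0: F3/B3 TT untreated
  R2 @ bar7.0: B3/A4 m7 -> F4/C5 P5 similar
  R7 @ bar7.0: B3->F4 leap 6st
  R1 @ bar8.0: F4/C5 P5 -> G4/D5 P5 similar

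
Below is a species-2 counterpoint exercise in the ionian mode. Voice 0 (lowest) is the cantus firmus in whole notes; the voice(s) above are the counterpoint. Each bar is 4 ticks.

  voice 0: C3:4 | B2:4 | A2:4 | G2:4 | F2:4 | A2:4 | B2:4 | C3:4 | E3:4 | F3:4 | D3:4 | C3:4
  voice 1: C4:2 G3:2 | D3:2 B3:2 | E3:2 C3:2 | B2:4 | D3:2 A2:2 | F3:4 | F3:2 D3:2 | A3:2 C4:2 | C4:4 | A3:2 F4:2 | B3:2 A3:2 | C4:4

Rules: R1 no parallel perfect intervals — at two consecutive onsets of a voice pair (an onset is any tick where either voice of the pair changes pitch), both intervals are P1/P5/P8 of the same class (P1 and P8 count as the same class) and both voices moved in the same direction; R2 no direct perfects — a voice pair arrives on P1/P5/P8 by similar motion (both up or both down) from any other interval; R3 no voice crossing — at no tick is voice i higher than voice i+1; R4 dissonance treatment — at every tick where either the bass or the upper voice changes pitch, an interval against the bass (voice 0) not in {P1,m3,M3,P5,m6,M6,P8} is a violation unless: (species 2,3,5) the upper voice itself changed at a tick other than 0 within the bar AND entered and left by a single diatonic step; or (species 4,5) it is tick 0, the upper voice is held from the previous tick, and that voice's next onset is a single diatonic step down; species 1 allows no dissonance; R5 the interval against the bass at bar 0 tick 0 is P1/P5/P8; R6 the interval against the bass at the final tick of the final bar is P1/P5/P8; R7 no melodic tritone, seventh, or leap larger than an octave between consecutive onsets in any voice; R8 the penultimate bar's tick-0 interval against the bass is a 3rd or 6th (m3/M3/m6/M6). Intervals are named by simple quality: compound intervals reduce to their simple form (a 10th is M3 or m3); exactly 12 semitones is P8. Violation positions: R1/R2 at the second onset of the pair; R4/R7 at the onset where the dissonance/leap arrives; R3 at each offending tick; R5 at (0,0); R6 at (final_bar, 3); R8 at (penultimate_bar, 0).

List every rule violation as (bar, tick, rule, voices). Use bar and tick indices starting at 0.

(2, 0, R2, (0, 1))
(6, 0, R4, (0, 1))
(10, 0, R7, (1,))

bar 0: v0=C3 v1=C4 downbeat P8
bar 1: v0=B2 v1=D3 downbeat m3
bar 2: v0=A2 v1=E3 downbeat P5
bar 3: v0=G2 v1=B2 downbeat M3
bar 4: v0=F2 v1=D3 downbeat M6
bar 5: v0=A2 v1=F3 downbeat m6
bar 6: v0=B2 v1=F3 downbeat TT
bar 7: v0=C3 v1=A3 downbeat M6
bar 8: v0=E3 v1=C4 downbeat m6
bar 9: v0=F3 v1=A3 downbeat M3
bar 10: v0=D3 v1=B3 downbeat M6
bar 11: v0=C3 v1=C4 downbeat P8
  -> R2 @ bar 2 tick 0 v(0, 1): B2/B3 P8 -> A2/E3 P5 similar
  -> R4 @ bar 6 tick 0 v(0, 1): B2/F3 TT untreated
  -> R7 @ bar 10 tick 0 v(1,): F4->B3 leap 6st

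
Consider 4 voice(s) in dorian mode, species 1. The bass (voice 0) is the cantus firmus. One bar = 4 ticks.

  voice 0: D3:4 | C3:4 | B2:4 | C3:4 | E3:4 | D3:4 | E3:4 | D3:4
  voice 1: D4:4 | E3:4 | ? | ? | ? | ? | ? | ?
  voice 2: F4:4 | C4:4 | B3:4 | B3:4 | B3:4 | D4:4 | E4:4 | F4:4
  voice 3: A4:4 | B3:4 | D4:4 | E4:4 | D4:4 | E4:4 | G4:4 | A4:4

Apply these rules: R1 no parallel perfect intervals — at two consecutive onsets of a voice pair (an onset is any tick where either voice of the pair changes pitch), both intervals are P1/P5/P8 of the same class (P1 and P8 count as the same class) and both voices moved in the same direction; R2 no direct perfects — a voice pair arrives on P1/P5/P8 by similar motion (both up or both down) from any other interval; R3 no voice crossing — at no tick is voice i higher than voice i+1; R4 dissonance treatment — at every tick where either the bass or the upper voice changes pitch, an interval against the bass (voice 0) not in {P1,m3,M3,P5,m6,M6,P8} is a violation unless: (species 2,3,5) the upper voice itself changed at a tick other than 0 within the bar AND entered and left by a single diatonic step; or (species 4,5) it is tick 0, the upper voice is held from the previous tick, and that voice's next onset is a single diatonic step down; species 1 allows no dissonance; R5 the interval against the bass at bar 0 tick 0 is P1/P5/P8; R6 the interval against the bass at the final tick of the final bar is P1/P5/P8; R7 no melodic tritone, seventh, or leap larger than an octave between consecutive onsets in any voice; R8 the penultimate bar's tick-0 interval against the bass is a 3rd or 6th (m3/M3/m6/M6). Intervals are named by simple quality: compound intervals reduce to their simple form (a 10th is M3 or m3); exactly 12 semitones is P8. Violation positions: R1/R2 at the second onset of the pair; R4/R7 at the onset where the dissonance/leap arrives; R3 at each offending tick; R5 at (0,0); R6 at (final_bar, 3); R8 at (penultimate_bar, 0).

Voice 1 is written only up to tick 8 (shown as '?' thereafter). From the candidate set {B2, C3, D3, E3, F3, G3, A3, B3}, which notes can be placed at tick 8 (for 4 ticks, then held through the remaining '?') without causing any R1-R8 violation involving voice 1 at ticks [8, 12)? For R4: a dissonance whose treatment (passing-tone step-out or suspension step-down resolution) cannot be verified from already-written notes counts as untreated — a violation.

{B3, D3}

B2: violates R2
C3: violates R4
D3: legal
E3: violates R4
F3: violates R4
G3: violates R1
A3: violates R4
B3: legal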